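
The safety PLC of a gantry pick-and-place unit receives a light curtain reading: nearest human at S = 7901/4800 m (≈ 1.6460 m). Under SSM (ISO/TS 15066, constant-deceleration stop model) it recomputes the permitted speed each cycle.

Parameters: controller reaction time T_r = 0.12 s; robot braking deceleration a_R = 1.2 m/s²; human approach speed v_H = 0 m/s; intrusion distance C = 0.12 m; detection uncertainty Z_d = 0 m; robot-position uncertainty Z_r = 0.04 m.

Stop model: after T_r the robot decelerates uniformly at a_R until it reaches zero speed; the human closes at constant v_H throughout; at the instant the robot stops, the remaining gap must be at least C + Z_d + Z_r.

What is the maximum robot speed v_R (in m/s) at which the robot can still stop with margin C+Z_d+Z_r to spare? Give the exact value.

v_R_max = 7/4 m/s = 1.7500 m/s

quadratic (5/12)·v² + (3/25)·v + (-7133/4800) = 0
  disc = (3/25)² − 4·(5/12)·(-7133/4800) = 896809/360000 ; √disc = 947/600
  v_R = (−(3/25) + 947/600) / (2·(5/12)) = 7/4 m/s
check:
stop time T_s = (7/4)/(6/5) = 1.4583 s
robot covers v_R·T_r = 1.7500·0.1200 = 0.2100 m before braking
braking distance = 1.7500²/(2·1.2000) = 1.2760 m
human over T_r+T_s: 0.0000·(0.1200+1.4583) = 0.0000 m
C+Z_d+Z_r = 0.1200+0.0000+0.0400 = 0.1600 m
sum ≈ 0.2100+1.2760+0.0000+0.1600 ≈ 1.6460 m = S ✓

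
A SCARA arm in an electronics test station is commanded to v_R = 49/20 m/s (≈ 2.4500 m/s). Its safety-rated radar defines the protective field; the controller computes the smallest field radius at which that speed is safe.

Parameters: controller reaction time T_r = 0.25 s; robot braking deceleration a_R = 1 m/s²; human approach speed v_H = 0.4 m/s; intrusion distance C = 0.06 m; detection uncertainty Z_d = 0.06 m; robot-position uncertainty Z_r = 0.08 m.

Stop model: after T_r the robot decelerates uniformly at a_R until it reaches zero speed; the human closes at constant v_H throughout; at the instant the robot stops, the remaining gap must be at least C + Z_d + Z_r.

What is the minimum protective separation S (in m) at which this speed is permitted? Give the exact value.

S_min = 783/160 m = 4.8937 m

T_s = v_R/a_R = (49/20)/1 = 2.4500 s
robot in T_r: 2.4500·0.2500 = 0.6125 m
robot under decel: 2.4500²/(2·1.0000) = 3.0013 m
human closes 0.4000·2.7000 = 1.0800 m
C+Z_d+Z_r = 0.0600+0.0600+0.0800 = 0.2000 m
S_min ≈ 0.6125+3.0013+1.0800+0.2000  ⇒  S_min = 783/160 m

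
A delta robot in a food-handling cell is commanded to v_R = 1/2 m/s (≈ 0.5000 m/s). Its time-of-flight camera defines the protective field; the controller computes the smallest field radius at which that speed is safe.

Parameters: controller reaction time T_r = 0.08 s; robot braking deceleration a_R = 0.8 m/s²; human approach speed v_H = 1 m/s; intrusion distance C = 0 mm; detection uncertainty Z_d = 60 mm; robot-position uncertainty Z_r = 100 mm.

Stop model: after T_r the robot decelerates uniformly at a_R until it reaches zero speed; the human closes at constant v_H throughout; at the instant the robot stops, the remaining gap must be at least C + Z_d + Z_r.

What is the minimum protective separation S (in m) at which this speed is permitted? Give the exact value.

S_min = 849/800 m = 1.0613 m

T_s = v_R/a_R = (1/2)/(4/5) = 0.6250 s
reaction-phase robot travel = 0.5000·0.0800 = 0.0400 m
braking distance = 0.5000²/(2·0.8000) = 0.1562 m
person approaches 1.0000·(0.0800+0.6250) = 0.7050 m
margins: 0.0000+0.0600+0.1000 = 0.1600 m
S_min ≈ 0.0400+0.1562+0.7050+0.1600  ⇒  S_min = 849/800 m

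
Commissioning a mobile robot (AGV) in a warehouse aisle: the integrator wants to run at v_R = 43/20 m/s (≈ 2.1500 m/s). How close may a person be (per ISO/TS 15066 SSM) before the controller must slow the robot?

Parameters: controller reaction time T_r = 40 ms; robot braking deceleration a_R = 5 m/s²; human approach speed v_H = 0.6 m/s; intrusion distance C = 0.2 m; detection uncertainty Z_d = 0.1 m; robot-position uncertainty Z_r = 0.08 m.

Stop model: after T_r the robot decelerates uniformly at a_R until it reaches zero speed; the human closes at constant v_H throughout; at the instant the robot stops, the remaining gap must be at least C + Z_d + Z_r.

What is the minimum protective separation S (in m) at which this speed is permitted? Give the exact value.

S_min = 4841/4000 m = 1.2103 m

T_s = v_R/a_R = (43/20)/5 = 0.4300 s
robot covers v_R·T_r = 2.1500·0.0400 = 0.0860 m before braking
braking distance = 2.1500²/(2·5.0000) = 0.4622 m
human closes 0.6000·0.4700 = 0.2820 m
margins: 0.2000+0.1000+0.0800 = 0.3800 m
S_min ≈ 0.0860+0.4622+0.2820+0.3800  ⇒  S_min = 4841/4000 m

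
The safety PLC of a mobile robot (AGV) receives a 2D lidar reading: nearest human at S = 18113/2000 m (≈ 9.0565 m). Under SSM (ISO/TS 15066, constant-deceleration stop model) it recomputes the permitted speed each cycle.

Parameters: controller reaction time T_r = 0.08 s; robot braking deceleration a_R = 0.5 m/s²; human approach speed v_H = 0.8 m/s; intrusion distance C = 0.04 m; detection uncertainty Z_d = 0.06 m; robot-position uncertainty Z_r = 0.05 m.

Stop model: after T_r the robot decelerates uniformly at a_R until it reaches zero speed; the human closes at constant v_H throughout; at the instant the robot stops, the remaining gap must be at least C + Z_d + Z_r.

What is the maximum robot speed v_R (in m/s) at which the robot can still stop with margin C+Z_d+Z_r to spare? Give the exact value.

collect terms ⇒ (1)·v_R² + (42/25)·v_R + (-3537/400) = 0
  disc = (42/25)² − 4·(1)·(-3537/400) = 95481/2500 ; √disc = 309/50
  v_R = (−(42/25) + 309/50) / (2·(1)) = 9/4 m/s
check:
T_s = v_R/a_R = (9/4)/(1/2) = 4.5000 s
reaction-phase robot travel = 2.2500·0.0800 = 0.1800 m
braking distance = 2.2500²/(2·0.5000) = 5.0625 m
human over T_r+T_s: 0.8000·(0.0800+4.5000) = 3.6640 m
C+Z_d+Z_r = 0.0400+0.0600+0.0500 = 0.1500 m
sum ≈ 0.1800+5.0625+3.6640+0.1500 ≈ 9.0565 m = S ✓

v_R_max = 9/4 m/s = 2.2500 m/s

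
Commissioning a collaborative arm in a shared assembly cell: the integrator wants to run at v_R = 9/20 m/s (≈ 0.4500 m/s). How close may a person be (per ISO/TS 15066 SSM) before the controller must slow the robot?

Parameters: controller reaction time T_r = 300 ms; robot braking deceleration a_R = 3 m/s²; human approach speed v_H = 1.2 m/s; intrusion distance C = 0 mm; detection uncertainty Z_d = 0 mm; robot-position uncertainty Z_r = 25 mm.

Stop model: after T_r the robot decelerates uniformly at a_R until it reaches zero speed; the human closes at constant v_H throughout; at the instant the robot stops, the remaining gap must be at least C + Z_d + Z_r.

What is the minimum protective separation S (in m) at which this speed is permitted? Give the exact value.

S_min = 587/800 m = 0.7338 m

stop time T_s = (9/20)/3 = 0.1500 s
reaction-phase robot travel = 0.4500·0.3000 = 0.1350 m
robot covers 0.4500·0.1500 − ½·3.0000·0.1500² = 0.0338 m while stopping
human over T_r+T_s: 1.2000·(0.3000+0.1500) = 0.5400 m
margins: 0.0000+0.0000+0.0250 = 0.0250 m
S_min ≈ 0.1350+0.0338+0.5400+0.0250  ⇒  S_min = 587/800 m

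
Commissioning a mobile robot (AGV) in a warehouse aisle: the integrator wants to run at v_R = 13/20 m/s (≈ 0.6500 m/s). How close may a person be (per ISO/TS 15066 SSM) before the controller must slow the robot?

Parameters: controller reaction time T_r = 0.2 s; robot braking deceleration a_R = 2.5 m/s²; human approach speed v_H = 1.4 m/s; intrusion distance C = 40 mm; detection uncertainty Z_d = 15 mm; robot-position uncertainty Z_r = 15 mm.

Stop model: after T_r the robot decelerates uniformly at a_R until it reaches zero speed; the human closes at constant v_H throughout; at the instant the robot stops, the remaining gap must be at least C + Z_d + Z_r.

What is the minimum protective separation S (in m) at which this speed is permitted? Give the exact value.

braking lasts T_s = (13/20)/(5/2) = 0.2600 s
reaction-phase robot travel = 0.6500·0.2000 = 0.1300 m
robot covers 0.6500·0.2600 − ½·2.5000·0.2600² = 0.0845 m while stopping
person approaches 1.4000·(0.2000+0.2600) = 0.6440 m
C+Z_d+Z_r = 0.0400+0.0150+0.0150 = 0.0700 m
S_min ≈ 0.1300+0.0845+0.6440+0.0700  ⇒  S_min = 1857/2000 m

S_min = 1857/2000 m = 0.9285 m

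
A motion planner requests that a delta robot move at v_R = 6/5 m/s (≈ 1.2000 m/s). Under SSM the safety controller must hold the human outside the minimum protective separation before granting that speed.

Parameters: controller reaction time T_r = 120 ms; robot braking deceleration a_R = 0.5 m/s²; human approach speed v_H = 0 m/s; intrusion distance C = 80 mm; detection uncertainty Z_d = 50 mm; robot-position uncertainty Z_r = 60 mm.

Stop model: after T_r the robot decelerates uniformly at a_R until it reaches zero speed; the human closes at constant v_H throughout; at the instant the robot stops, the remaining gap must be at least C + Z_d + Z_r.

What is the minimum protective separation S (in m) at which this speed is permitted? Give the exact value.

S_min = 887/500 m = 1.7740 m

stop time T_s = (6/5)/(1/2) = 2.4000 s
robot in T_r: 1.2000·0.1200 = 0.1440 m
robot under decel: 1.2000²/(2·0.5000) = 1.4400 m
person approaches 0.0000·(0.1200+2.4000) = 0.0000 m
margins: 0.0800+0.0500+0.0600 = 0.1900 m
S_min ≈ 0.1440+1.4400+0.0000+0.1900  ⇒  S_min = 887/500 m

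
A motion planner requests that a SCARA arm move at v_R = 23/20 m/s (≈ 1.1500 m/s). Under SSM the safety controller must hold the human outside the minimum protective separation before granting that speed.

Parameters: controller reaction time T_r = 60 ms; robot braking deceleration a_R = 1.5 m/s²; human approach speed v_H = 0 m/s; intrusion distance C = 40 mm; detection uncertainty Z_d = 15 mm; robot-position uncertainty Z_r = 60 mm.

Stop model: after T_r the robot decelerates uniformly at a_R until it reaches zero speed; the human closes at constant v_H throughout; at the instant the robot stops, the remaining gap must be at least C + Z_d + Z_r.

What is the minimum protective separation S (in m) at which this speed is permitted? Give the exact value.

stop time T_s = (23/20)/(3/2) = 0.7667 s
reaction-phase robot travel = 1.1500·0.0600 = 0.0690 m
robot under decel: 1.1500²/(2·1.5000) = 0.4408 m
human over T_r+T_s: 0.0000·(0.0600+0.7667) = 0.0000 m
margins: 0.0400+0.0150+0.0600 = 0.1150 m
S_min ≈ 0.0690+0.4408+0.0000+0.1150  ⇒  S_min = 3749/6000 m

S_min = 3749/6000 m = 0.6248 m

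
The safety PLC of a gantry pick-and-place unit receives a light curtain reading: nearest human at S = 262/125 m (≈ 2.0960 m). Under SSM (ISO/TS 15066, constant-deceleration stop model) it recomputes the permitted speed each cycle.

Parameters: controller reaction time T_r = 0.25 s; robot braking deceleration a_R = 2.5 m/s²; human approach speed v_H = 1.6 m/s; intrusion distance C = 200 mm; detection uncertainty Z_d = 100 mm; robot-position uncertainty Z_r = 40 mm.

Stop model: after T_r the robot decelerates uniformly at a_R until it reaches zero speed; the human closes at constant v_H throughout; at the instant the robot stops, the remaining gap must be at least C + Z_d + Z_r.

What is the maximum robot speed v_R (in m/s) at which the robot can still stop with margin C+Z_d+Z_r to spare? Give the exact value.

collect terms ⇒ (1/5)·v_R² + (89/100)·v_R + (-339/250) = 0
  disc = (89/100)² − 4·(1/5)·(-339/250) = 18769/10000 ; √disc = 137/100
  v_R = (−(89/100) + 137/100) / (2·(1/5)) = 6/5 m/s
check:
T_s = v_R/a_R = (6/5)/(5/2) = 0.4800 s
robot in T_r: 1.2000·0.2500 = 0.3000 m
braking distance = 1.2000²/(2·2.5000) = 0.2880 m
human closes 1.6000·0.7300 = 1.1680 m
margins: 0.2000+0.1000+0.0400 = 0.3400 m
sum ≈ 0.3000+0.2880+1.1680+0.3400 ≈ 2.0960 m = S ✓

v_R_max = 6/5 m/s = 1.2000 m/s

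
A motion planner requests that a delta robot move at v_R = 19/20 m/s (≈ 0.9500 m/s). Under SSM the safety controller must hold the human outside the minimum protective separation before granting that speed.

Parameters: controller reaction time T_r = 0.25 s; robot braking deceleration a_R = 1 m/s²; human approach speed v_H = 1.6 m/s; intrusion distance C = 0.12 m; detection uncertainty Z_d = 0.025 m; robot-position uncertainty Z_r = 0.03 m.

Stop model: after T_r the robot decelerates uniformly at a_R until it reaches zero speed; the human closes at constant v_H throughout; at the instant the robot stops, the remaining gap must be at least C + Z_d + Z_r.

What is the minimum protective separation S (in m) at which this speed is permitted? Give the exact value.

braking lasts T_s = (19/20)/1 = 0.9500 s
reaction-phase robot travel = 0.9500·0.2500 = 0.2375 m
robot covers 0.9500·0.9500 − ½·1.0000·0.9500² = 0.4512 m while stopping
human over T_r+T_s: 1.6000·(0.2500+0.9500) = 1.9200 m
C+Z_d+Z_r = 0.1200+0.0250+0.0300 = 0.1750 m
S_min ≈ 0.2375+0.4512+1.9200+0.1750  ⇒  S_min = 2227/800 m

S_min = 2227/800 m = 2.7837 m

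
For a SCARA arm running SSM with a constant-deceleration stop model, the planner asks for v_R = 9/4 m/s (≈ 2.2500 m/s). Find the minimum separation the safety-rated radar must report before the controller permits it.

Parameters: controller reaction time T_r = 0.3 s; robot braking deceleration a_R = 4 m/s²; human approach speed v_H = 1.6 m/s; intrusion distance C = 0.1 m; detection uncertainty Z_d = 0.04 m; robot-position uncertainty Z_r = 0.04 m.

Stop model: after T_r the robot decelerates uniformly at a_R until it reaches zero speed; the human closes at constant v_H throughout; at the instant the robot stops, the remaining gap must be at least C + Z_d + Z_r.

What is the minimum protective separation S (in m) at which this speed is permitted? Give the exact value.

stop time T_s = (9/4)/4 = 0.5625 s
robot covers v_R·T_r = 2.2500·0.3000 = 0.6750 m before braking
robot covers 2.2500·0.5625 − ½·4.0000·0.5625² = 0.6328 m while stopping
human over T_r+T_s: 1.6000·(0.3000+0.5625) = 1.3800 m
residual clearance needed = 0.1000+0.0400+0.0400 = 0.1800 m
S_min ≈ 0.6750+0.6328+1.3800+0.1800  ⇒  S_min = 9177/3200 m

S_min = 9177/3200 m = 2.8678 m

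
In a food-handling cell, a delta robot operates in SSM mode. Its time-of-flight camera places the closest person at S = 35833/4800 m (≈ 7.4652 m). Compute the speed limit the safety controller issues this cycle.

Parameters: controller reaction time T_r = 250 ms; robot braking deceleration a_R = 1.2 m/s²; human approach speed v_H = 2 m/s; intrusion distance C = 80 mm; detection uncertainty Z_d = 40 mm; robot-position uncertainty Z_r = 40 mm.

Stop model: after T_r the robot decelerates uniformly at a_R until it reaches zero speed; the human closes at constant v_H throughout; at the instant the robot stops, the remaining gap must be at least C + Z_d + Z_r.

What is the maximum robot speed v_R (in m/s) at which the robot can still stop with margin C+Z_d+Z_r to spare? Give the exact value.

v_R_max = 47/20 m/s = 2.3500 m/s

quadratic (5/12)·v² + (23/12)·v + (-6533/960) = 0
  disc = (23/12)² − 4·(5/12)·(-6533/960) = 961/64 ; √disc = 31/8
  v_R = (−(23/12) + 31/8) / (2·(5/12)) = 47/20 m/s
check:
stop time T_s = (47/20)/(6/5) = 1.9583 s
robot in T_r: 2.3500·0.2500 = 0.5875 m
robot under decel: 2.3500²/(2·1.2000) = 2.3010 m
human over T_r+T_s: 2.0000·(0.2500+1.9583) = 4.4167 m
C+Z_d+Z_r = 0.0800+0.0400+0.0400 = 0.1600 m
sum ≈ 0.5875+2.3010+4.4167+0.1600 ≈ 7.4652 m = S ✓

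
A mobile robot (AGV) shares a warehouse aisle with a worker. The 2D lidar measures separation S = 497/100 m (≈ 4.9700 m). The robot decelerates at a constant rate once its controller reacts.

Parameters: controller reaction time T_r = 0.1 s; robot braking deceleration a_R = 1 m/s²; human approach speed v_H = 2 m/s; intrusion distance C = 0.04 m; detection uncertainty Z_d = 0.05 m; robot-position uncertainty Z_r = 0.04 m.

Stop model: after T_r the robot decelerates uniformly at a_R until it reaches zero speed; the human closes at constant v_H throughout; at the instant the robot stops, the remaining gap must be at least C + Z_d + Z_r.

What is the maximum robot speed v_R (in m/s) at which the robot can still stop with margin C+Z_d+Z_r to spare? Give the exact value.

collect terms ⇒ (1/2)·v_R² + (21/10)·v_R + (-116/25) = 0
  disc = (21/10)² − 4·(1/2)·(-116/25) = 1369/100 ; √disc = 37/10
  v_R = (−(21/10) + 37/10) / (2·(1/2)) = 8/5 m/s
check:
stop time T_s = (8/5)/1 = 1.6000 s
reaction-phase robot travel = 1.6000·0.1000 = 0.1600 m
braking distance = 1.6000²/(2·1.0000) = 1.2800 m
person approaches 2.0000·(0.1000+1.6000) = 3.4000 m
residual clearance needed = 0.0400+0.0500+0.0400 = 0.1300 m
sum ≈ 0.1600+1.2800+3.4000+0.1300 ≈ 4.9700 m = S ✓

v_R_max = 8/5 m/s = 1.6000 m/s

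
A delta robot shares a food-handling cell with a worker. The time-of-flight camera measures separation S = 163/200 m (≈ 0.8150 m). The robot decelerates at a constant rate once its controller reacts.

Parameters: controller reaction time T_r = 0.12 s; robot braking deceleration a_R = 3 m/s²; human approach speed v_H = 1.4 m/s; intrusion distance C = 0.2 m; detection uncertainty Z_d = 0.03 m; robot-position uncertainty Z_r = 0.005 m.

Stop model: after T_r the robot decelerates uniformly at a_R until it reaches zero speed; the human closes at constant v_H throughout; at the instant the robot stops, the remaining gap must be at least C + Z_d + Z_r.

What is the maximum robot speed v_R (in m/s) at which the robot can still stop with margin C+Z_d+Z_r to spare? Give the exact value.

quadratic (1/6)·v² + (44/75)·v + (-103/250) = 0
  disc = (44/75)² − 4·(1/6)·(-103/250) = 3481/5625 ; √disc = 59/75
  v_R = (−(44/75) + 59/75) / (2·(1/6)) = 3/5 m/s
check:
stop time T_s = (3/5)/3 = 0.2000 s
reaction-phase robot travel = 0.6000·0.1200 = 0.0720 m
braking distance = 0.6000²/(2·3.0000) = 0.0600 m
human over T_r+T_s: 1.4000·(0.1200+0.2000) = 0.4480 m
C+Z_d+Z_r = 0.2000+0.0300+0.0050 = 0.2350 m
sum ≈ 0.0720+0.0600+0.4480+0.2350 ≈ 0.8150 m = S ✓

v_R_max = 3/5 m/s = 0.6000 m/s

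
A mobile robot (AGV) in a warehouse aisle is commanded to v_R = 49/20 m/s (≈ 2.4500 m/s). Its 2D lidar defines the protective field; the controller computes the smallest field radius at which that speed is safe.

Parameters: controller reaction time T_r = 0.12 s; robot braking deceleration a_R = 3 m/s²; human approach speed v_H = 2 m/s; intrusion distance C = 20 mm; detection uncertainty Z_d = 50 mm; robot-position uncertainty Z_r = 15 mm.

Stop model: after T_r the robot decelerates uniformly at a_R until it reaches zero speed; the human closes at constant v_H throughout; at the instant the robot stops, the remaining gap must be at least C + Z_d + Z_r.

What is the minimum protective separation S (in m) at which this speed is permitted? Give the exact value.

S_min = 13011/4000 m = 3.2527 m

stop time T_s = (49/20)/3 = 0.8167 s
robot in T_r: 2.4500·0.1200 = 0.2940 m
robot under decel: 2.4500²/(2·3.0000) = 1.0004 m
human closes 2.0000·0.9367 = 1.8733 m
residual clearance needed = 0.0200+0.0500+0.0150 = 0.0850 m
S_min ≈ 0.2940+1.0004+1.8733+0.0850  ⇒  S_min = 13011/4000 m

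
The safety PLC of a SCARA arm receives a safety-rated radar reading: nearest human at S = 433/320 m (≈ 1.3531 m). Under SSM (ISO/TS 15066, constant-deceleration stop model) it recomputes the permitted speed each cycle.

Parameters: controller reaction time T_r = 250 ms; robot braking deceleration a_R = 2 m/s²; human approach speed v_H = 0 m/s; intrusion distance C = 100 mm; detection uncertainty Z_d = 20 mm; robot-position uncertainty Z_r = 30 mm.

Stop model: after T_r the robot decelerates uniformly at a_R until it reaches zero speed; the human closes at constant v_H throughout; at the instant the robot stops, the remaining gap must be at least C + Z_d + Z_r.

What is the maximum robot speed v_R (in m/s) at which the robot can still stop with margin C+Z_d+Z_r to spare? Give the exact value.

v_R_max = 7/4 m/s = 1.7500 m/s

collect terms ⇒ (1/4)·v_R² + (1/4)·v_R + (-77/64) = 0
  disc = (1/4)² − 4·(1/4)·(-77/64) = 81/64 ; √disc = 9/8
  v_R = (−(1/4) + 9/8) / (2·(1/4)) = 7/4 m/s
check:
T_s = v_R/a_R = (7/4)/2 = 0.8750 s
reaction-phase robot travel = 1.7500·0.2500 = 0.4375 m
robot under decel: 1.7500²/(2·2.0000) = 0.7656 m
person approaches 0.0000·(0.2500+0.8750) = 0.0000 m
residual clearance needed = 0.1000+0.0200+0.0300 = 0.1500 m
sum ≈ 0.4375+0.7656+0.0000+0.1500 ≈ 1.3531 m = S ✓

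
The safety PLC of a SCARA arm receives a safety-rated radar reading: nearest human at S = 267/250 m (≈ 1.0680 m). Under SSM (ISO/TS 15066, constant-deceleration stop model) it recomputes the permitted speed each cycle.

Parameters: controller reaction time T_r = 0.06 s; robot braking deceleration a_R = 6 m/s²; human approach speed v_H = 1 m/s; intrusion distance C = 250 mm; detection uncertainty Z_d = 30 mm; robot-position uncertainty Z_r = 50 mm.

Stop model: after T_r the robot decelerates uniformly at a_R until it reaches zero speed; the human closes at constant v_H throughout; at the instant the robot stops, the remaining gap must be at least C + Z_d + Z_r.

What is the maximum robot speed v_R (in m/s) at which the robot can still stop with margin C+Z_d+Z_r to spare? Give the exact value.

v_R_max = 9/5 m/s = 1.8000 m/s

collect terms ⇒ (1/12)·v_R² + (17/75)·v_R + (-339/500) = 0
  disc = (17/75)² − 4·(1/12)·(-339/500) = 6241/22500 ; √disc = 79/150
  v_R = (−(17/75) + 79/150) / (2·(1/12)) = 9/5 m/s
check:
T_s = v_R/a_R = (9/5)/6 = 0.3000 s
reaction-phase robot travel = 1.8000·0.0600 = 0.1080 m
robot covers 1.8000·0.3000 − ½·6.0000·0.3000² = 0.2700 m while stopping
human over T_r+T_s: 1.0000·(0.0600+0.3000) = 0.3600 m
residual clearance needed = 0.2500+0.0300+0.0500 = 0.3300 m
sum ≈ 0.1080+0.2700+0.3600+0.3300 ≈ 1.0680 m = S ✓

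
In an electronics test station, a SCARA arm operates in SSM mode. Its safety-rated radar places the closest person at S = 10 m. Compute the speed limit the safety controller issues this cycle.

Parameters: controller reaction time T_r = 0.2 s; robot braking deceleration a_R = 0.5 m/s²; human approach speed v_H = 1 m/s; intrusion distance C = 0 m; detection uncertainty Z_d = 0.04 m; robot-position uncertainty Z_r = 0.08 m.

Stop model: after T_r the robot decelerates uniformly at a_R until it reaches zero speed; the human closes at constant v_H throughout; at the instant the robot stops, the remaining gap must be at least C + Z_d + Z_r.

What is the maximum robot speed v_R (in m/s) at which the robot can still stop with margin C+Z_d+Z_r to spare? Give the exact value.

at the boundary: (1)·v² + (11/5)·v + (-242/25) = 0
  disc = (11/5)² − 4·(1)·(-242/25) = 1089/25 ; √disc = 33/5
  v_R = (−(11/5) + 33/5) / (2·(1)) = 11/5 m/s
check:
stop time T_s = (11/5)/(1/2) = 4.4000 s
reaction-phase robot travel = 2.2000·0.2000 = 0.4400 m
braking distance = 2.2000²/(2·0.5000) = 4.8400 m
person approaches 1.0000·(0.2000+4.4000) = 4.6000 m
C+Z_d+Z_r = 0.0000+0.0400+0.0800 = 0.1200 m
sum ≈ 0.4400+4.8400+4.6000+0.1200 ≈ 10.0000 m = S ✓

v_R_max = 11/5 m/s = 2.2000 m/s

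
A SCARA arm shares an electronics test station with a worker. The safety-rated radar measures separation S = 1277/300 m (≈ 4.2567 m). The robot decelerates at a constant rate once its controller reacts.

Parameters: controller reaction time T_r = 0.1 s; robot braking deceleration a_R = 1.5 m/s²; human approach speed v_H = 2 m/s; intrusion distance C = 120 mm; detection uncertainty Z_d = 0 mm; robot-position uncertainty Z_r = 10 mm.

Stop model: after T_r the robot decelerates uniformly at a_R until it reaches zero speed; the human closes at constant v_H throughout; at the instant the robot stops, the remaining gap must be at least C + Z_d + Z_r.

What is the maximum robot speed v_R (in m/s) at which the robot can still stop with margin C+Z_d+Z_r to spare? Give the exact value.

quadratic (1/3)·v² + (43/30)·v + (-589/150) = 0
  disc = (43/30)² − 4·(1/3)·(-589/150) = 729/100 ; √disc = 27/10
  v_R = (−(43/30) + 27/10) / (2·(1/3)) = 19/10 m/s
check:
braking lasts T_s = (19/10)/(3/2) = 1.2667 s
robot covers v_R·T_r = 1.9000·0.1000 = 0.1900 m before braking
robot under decel: 1.9000²/(2·1.5000) = 1.2033 m
human over T_r+T_s: 2.0000·(0.1000+1.2667) = 2.7333 m
residual clearance needed = 0.1200+0.0000+0.0100 = 0.1300 m
sum ≈ 0.1900+1.2033+2.7333+0.1300 ≈ 4.2567 m = S ✓

v_R_max = 19/10 m/s = 1.9000 m/s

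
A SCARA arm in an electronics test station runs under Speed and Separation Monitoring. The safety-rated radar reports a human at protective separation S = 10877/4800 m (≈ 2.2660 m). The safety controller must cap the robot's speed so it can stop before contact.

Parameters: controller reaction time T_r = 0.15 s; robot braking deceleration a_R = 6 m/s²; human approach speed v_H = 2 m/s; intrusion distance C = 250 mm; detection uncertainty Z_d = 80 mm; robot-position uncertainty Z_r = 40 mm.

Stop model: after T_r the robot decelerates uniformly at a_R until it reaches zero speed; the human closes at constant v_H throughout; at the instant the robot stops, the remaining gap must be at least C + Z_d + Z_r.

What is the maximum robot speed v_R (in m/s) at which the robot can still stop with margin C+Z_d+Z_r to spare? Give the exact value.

collect terms ⇒ (1/12)·v_R² + (29/60)·v_R + (-7661/4800) = 0
  disc = (29/60)² − 4·(1/12)·(-7661/4800) = 49/64 ; √disc = 7/8
  v_R = (−(29/60) + 7/8) / (2·(1/12)) = 47/20 m/s
check:
braking lasts T_s = (47/20)/6 = 0.3917 s
reaction-phase robot travel = 2.3500·0.1500 = 0.3525 m
robot under decel: 2.3500²/(2·6.0000) = 0.4602 m
human closes 2.0000·0.5417 = 1.0833 m
residual clearance needed = 0.2500+0.0800+0.0400 = 0.3700 m
sum ≈ 0.3525+0.4602+1.0833+0.3700 ≈ 2.2660 m = S ✓

v_R_max = 47/20 m/s = 2.3500 m/s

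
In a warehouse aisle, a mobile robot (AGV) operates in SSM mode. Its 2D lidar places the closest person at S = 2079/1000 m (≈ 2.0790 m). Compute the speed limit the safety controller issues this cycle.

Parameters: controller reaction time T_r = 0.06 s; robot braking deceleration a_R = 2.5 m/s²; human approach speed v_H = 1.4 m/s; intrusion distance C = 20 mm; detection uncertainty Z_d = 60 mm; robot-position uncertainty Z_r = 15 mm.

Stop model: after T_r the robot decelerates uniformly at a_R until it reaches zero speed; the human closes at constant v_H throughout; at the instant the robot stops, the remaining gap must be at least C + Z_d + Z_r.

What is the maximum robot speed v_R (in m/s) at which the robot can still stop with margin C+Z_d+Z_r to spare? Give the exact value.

at the boundary: (1/5)·v² + (31/50)·v + (-19/10) = 0
  disc = (31/50)² − 4·(1/5)·(-19/10) = 4761/2500 ; √disc = 69/50
  v_R = (−(31/50) + 69/50) / (2·(1/5)) = 19/10 m/s
check:
T_s = v_R/a_R = (19/10)/(5/2) = 0.7600 s
reaction-phase robot travel = 1.9000·0.0600 = 0.1140 m
braking distance = 1.9000²/(2·2.5000) = 0.7220 m
human closes 1.4000·0.8200 = 1.1480 m
residual clearance needed = 0.0200+0.0600+0.0150 = 0.0950 m
sum ≈ 0.1140+0.7220+1.1480+0.0950 ≈ 2.0790 m = S ✓

v_R_max = 19/10 m/s = 1.9000 m/s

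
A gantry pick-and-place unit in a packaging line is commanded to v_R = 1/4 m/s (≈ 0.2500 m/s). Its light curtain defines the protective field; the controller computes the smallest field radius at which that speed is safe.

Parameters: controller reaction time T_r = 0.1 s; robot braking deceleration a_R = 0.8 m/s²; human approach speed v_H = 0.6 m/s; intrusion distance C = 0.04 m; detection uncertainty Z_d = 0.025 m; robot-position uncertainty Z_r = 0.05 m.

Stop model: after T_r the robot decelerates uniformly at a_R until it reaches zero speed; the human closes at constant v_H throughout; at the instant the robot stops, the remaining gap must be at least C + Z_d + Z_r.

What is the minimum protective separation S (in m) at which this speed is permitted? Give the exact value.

stop time T_s = (1/4)/(4/5) = 0.3125 s
robot covers v_R·T_r = 0.2500·0.1000 = 0.0250 m before braking
robot under decel: 0.2500²/(2·0.8000) = 0.0391 m
person approaches 0.6000·(0.1000+0.3125) = 0.2475 m
C+Z_d+Z_r = 0.0400+0.0250+0.0500 = 0.1150 m
S_min ≈ 0.0250+0.0391+0.2475+0.1150  ⇒  S_min = 273/640 m

S_min = 273/640 m = 0.4266 m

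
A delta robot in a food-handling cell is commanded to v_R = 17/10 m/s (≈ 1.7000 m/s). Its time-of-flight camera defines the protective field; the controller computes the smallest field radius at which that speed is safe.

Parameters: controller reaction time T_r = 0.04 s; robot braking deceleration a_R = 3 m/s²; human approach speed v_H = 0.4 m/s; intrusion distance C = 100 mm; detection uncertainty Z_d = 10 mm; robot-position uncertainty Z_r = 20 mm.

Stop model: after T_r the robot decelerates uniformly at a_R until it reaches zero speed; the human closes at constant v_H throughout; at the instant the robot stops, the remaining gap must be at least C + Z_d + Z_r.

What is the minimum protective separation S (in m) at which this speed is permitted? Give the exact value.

T_s = v_R/a_R = (17/10)/3 = 0.5667 s
robot covers v_R·T_r = 1.7000·0.0400 = 0.0680 m before braking
robot under decel: 1.7000²/(2·3.0000) = 0.4817 m
human closes 0.4000·0.6067 = 0.2427 m
residual clearance needed = 0.1000+0.0100+0.0200 = 0.1300 m
S_min ≈ 0.0680+0.4817+0.2427+0.1300  ⇒  S_min = 2767/3000 m

S_min = 2767/3000 m = 0.9223 m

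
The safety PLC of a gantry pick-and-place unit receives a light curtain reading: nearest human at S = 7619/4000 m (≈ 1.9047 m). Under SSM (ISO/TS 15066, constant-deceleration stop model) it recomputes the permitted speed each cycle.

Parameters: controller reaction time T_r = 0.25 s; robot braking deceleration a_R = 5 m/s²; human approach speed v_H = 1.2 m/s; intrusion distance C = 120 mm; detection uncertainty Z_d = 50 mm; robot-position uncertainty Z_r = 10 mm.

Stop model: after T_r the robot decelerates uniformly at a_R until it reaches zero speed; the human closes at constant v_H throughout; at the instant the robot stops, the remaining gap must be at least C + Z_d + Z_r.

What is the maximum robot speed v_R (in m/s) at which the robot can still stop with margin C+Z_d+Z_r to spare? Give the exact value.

quadratic (1/10)·v² + (49/100)·v + (-5699/4000) = 0
  disc = (49/100)² − 4·(1/10)·(-5699/4000) = 81/100 ; √disc = 9/10
  v_R = (−(49/100) + 9/10) / (2·(1/10)) = 41/20 m/s
check:
T_s = v_R/a_R = (41/20)/5 = 0.4100 s
robot covers v_R·T_r = 2.0500·0.2500 = 0.5125 m before braking
braking distance = 2.0500²/(2·5.0000) = 0.4203 m
human over T_r+T_s: 1.2000·(0.2500+0.4100) = 0.7920 m
C+Z_d+Z_r = 0.1200+0.0500+0.0100 = 0.1800 m
sum ≈ 0.5125+0.4203+0.7920+0.1800 ≈ 1.9047 m = S ✓

v_R_max = 41/20 m/s = 2.0500 m/s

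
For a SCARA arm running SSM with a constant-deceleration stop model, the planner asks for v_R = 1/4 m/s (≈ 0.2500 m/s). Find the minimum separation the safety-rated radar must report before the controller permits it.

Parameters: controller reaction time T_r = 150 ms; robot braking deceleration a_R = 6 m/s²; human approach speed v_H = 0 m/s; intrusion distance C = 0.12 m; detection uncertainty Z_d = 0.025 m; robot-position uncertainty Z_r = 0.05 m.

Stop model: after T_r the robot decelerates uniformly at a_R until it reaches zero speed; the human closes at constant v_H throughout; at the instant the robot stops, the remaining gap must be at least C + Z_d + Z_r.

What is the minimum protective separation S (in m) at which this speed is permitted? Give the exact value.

S_min = 1141/4800 m = 0.2377 m

T_s = v_R/a_R = (1/4)/6 = 0.0417 s
robot covers v_R·T_r = 0.2500·0.1500 = 0.0375 m before braking
robot under decel: 0.2500²/(2·6.0000) = 0.0052 m
person approaches 0.0000·(0.1500+0.0417) = 0.0000 m
C+Z_d+Z_r = 0.1200+0.0250+0.0500 = 0.1950 m
S_min ≈ 0.0375+0.0052+0.0000+0.1950  ⇒  S_min = 1141/4800 m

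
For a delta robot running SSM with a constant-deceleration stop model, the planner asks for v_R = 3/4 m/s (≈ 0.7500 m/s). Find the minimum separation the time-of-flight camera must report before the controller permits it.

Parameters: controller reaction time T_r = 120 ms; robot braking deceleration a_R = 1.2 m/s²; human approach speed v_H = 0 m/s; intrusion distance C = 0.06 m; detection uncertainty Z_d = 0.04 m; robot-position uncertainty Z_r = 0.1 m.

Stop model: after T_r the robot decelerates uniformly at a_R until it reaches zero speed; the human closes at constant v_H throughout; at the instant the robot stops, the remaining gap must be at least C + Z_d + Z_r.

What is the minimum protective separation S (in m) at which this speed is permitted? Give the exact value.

S_min = 839/1600 m = 0.5244 m

stop time T_s = (3/4)/(6/5) = 0.6250 s
reaction-phase robot travel = 0.7500·0.1200 = 0.0900 m
robot covers 0.7500·0.6250 − ½·1.2000·0.6250² = 0.2344 m while stopping
human over T_r+T_s: 0.0000·(0.1200+0.6250) = 0.0000 m
residual clearance needed = 0.0600+0.0400+0.1000 = 0.2000 m
S_min ≈ 0.0900+0.2344+0.0000+0.2000  ⇒  S_min = 839/1600 m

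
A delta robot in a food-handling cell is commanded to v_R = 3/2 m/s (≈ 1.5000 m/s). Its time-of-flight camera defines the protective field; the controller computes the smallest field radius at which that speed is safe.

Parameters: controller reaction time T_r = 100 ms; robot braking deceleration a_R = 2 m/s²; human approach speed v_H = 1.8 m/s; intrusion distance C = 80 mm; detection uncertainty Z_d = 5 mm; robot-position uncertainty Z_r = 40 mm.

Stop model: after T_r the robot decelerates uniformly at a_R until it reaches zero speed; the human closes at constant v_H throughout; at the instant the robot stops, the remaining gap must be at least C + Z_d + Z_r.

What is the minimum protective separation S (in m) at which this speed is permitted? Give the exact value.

S_min = 947/400 m = 2.3675 m

stop time T_s = (3/2)/2 = 0.7500 s
robot covers v_R·T_r = 1.5000·0.1000 = 0.1500 m before braking
robot under decel: 1.5000²/(2·2.0000) = 0.5625 m
human over T_r+T_s: 1.8000·(0.1000+0.7500) = 1.5300 m
residual clearance needed = 0.0800+0.0050+0.0400 = 0.1250 m
S_min ≈ 0.1500+0.5625+1.5300+0.1250  ⇒  S_min = 947/400 m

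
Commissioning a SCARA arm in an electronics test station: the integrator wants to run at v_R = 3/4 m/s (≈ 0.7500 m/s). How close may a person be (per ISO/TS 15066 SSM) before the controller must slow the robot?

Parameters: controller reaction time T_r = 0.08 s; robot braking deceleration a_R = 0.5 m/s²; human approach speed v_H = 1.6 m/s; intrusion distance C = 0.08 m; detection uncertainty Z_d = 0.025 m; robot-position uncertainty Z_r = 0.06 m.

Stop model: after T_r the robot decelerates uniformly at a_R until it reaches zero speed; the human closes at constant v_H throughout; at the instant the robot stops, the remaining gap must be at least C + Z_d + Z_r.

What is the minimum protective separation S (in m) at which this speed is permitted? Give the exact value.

stop time T_s = (3/4)/(1/2) = 1.5000 s
robot covers v_R·T_r = 0.7500·0.0800 = 0.0600 m before braking
robot covers 0.7500·1.5000 − ½·0.5000·1.5000² = 0.5625 m while stopping
person approaches 1.6000·(0.0800+1.5000) = 2.5280 m
residual clearance needed = 0.0800+0.0250+0.0600 = 0.1650 m
S_min ≈ 0.0600+0.5625+2.5280+0.1650  ⇒  S_min = 6631/2000 m

S_min = 6631/2000 m = 3.3155 m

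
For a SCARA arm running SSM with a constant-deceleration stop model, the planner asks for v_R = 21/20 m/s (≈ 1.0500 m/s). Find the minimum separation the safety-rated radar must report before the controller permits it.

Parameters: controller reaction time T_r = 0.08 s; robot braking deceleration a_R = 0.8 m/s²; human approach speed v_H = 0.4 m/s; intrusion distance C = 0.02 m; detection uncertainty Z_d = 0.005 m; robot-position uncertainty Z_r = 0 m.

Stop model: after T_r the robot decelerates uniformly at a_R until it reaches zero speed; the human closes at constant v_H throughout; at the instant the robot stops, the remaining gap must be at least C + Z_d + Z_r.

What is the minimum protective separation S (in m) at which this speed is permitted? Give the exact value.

S_min = 21681/16000 m = 1.3551 m

T_s = v_R/a_R = (21/20)/(4/5) = 1.3125 s
robot covers v_R·T_r = 1.0500·0.0800 = 0.0840 m before braking
braking distance = 1.0500²/(2·0.8000) = 0.6891 m
human over T_r+T_s: 0.4000·(0.0800+1.3125) = 0.5570 m
C+Z_d+Z_r = 0.0200+0.0050+0.0000 = 0.0250 m
S_min ≈ 0.0840+0.6891+0.5570+0.0250  ⇒  S_min = 21681/16000 m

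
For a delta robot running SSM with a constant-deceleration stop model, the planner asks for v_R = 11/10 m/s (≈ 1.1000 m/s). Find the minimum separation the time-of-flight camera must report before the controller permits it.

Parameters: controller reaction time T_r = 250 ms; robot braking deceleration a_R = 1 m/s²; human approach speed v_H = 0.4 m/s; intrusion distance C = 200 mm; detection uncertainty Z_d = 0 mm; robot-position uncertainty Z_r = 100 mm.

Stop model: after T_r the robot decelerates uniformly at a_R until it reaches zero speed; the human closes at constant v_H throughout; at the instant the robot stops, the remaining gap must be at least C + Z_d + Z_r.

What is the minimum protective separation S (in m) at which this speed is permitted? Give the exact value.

S_min = 43/25 m = 1.7200 m

stop time T_s = (11/10)/1 = 1.1000 s
robot in T_r: 1.1000·0.2500 = 0.2750 m
robot under decel: 1.1000²/(2·1.0000) = 0.6050 m
human over T_r+T_s: 0.4000·(0.2500+1.1000) = 0.5400 m
residual clearance needed = 0.2000+0.0000+0.1000 = 0.3000 m
S_min ≈ 0.2750+0.6050+0.5400+0.3000  ⇒  S_min = 43/25 m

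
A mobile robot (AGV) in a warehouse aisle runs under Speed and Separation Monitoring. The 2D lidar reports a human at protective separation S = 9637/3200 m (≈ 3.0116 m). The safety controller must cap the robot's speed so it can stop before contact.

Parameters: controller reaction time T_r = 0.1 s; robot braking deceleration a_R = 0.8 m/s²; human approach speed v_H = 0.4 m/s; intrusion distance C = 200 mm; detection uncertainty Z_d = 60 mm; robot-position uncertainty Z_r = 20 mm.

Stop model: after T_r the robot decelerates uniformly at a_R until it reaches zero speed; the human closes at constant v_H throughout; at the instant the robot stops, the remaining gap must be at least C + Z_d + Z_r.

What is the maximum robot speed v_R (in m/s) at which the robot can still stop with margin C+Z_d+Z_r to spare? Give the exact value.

collect terms ⇒ (5/8)·v_R² + (3/5)·v_R + (-8613/3200) = 0
  disc = (3/5)² − 4·(5/8)·(-8613/3200) = 45369/6400 ; √disc = 213/80
  v_R = (−(3/5) + 213/80) / (2·(5/8)) = 33/20 m/s
check:
T_s = v_R/a_R = (33/20)/(4/5) = 2.0625 s
reaction-phase robot travel = 1.6500·0.1000 = 0.1650 m
robot covers 1.6500·2.0625 − ½·0.8000·2.0625² = 1.7016 m while stopping
human over T_r+T_s: 0.4000·(0.1000+2.0625) = 0.8650 m
C+Z_d+Z_r = 0.2000+0.0600+0.0200 = 0.2800 m
sum ≈ 0.1650+1.7016+0.8650+0.2800 ≈ 3.0116 m = S ✓

v_R_max = 33/20 m/s = 1.6500 m/s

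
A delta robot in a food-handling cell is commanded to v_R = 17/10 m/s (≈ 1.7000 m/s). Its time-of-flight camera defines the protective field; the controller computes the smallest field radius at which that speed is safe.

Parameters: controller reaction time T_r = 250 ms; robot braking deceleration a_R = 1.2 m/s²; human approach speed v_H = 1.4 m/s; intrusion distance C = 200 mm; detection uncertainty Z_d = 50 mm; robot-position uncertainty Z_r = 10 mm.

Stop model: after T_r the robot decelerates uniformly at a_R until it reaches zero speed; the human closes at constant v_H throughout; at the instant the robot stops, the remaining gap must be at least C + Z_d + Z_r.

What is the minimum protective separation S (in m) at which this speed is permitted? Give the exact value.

S_min = 1689/400 m = 4.2225 m

T_s = v_R/a_R = (17/10)/(6/5) = 1.4167 s
robot covers v_R·T_r = 1.7000·0.2500 = 0.4250 m before braking
robot covers 1.7000·1.4167 − ½·1.2000·1.4167² = 1.2042 m while stopping
person approaches 1.4000·(0.2500+1.4167) = 2.3333 m
residual clearance needed = 0.2000+0.0500+0.0100 = 0.2600 m
S_min ≈ 0.4250+1.2042+2.3333+0.2600  ⇒  S_min = 1689/400 m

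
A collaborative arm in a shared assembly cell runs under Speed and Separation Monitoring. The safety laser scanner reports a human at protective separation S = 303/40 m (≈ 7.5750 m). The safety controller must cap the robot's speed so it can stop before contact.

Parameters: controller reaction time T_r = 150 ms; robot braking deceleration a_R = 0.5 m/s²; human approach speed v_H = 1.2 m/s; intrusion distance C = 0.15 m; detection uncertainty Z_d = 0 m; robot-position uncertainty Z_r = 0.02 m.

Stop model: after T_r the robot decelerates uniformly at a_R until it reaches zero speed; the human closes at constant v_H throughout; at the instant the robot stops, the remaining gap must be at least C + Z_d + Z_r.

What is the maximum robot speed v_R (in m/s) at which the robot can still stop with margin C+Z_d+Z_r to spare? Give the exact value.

at the boundary: (1)·v² + (51/20)·v + (-289/40) = 0
  disc = (51/20)² − 4·(1)·(-289/40) = 14161/400 ; √disc = 119/20
  v_R = (−(51/20) + 119/20) / (2·(1)) = 17/10 m/s
check:
T_s = v_R/a_R = (17/10)/(1/2) = 3.4000 s
robot covers v_R·T_r = 1.7000·0.1500 = 0.2550 m before braking
robot under decel: 1.7000²/(2·0.5000) = 2.8900 m
person approaches 1.2000·(0.1500+3.4000) = 4.2600 m
margins: 0.1500+0.0000+0.0200 = 0.1700 m
sum ≈ 0.2550+2.8900+4.2600+0.1700 ≈ 7.5750 m = S ✓

v_R_max = 17/10 m/s = 1.7000 m/s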